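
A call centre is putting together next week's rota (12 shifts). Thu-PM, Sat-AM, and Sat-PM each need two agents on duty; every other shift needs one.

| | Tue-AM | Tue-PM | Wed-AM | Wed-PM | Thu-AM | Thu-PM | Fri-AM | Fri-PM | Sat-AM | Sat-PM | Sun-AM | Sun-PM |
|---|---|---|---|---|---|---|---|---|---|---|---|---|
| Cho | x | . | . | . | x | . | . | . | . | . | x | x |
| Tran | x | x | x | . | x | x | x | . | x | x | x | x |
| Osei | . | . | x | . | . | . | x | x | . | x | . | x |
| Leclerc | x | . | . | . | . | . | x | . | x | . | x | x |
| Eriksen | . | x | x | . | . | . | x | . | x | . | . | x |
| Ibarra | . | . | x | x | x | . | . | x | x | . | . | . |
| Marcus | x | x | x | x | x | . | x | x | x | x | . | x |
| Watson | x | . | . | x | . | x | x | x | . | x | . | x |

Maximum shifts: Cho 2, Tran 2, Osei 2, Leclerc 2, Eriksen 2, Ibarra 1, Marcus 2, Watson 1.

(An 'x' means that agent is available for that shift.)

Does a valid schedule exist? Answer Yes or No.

No

Total capacity is 2+2+2+2+2+1+2+1 = 14 but 15 worker-slots are needed — infeasible.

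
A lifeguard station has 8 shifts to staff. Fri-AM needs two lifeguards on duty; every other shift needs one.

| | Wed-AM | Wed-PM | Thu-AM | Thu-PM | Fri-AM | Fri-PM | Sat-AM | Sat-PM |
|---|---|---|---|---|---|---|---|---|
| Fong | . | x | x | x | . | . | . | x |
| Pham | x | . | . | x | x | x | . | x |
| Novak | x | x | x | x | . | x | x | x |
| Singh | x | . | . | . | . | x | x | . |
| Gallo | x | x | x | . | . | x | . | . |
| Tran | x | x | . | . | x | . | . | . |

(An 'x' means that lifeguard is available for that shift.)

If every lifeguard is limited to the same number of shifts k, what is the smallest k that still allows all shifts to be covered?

2

With 6 lifeguards and 9 worker-slots to fill, someone must work at least ⌈9/6⌉ = 2 shifts, so k ≥ 2.
k = 2 works: Wed-AM→Singh, Wed-PM→Novak, Thu-AM→Fong, Thu-PM→Fong, Fri-AM→Pham+Tran, Fri-PM→Singh, Sat-AM→Novak, Sat-PM→Pham.
Loads: Fong 2, Pham 2, Novak 2, Singh 2, Gallo 0, Tran 1 — all ≤ 2.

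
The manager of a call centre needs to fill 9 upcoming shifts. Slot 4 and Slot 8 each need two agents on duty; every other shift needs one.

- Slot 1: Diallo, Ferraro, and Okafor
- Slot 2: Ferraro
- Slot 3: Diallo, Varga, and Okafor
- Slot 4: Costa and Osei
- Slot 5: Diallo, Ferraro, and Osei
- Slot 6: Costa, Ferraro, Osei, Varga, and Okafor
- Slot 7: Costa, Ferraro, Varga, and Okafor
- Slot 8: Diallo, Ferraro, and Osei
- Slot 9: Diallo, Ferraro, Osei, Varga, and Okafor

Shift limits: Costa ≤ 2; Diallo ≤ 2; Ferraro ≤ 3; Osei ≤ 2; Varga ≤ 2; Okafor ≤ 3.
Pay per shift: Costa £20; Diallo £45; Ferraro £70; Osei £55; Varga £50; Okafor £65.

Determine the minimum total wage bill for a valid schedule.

Slot 2 can only be covered by Ferraro, so that assignment is forced.
Slot 4 can only be covered by Costa and Osei, so that assignment is forced.
Picking the cheapest available agent for each shift independently would cost £465, but that ignores the shift limits.
An optimal schedule: Slot 1→Okafor, Slot 2→Ferraro, Slot 3→Varga, Slot 4→Costa+Osei, Slot 5→Diallo, Slot 6→Varga, Slot 7→Costa, Slot 8→Diallo+Osei, Slot 9→Okafor.
Total: 65 + 70 + 50 + 20 + 55 + 45 + 50 + 20 + 45 + 55 + 65 = £540.

£540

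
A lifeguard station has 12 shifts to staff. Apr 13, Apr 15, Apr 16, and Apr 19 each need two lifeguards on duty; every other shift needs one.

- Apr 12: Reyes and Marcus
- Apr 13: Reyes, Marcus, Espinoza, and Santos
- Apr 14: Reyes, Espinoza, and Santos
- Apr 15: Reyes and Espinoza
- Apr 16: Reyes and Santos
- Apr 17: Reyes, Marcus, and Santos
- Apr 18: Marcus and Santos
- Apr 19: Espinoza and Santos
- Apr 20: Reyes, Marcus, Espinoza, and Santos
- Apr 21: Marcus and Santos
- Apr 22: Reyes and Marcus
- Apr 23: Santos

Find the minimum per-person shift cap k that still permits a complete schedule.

4

With 4 lifeguards and 16 worker-slots to fill, someone must work at least ⌈16/4⌉ = 4 shifts, so k ≥ 4.
k = 4 works: Apr 12→Reyes, Apr 13→Espinoza+Santos, Apr 14→Espinoza, Apr 15→Reyes+Espinoza, Apr 16→Reyes+Santos, Apr 17→Marcus, Apr 18→Marcus, Apr 19→Espinoza+Santos, Apr 20→Marcus, Apr 21→Marcus, Apr 22→Reyes, Apr 23→Santos.
Loads: Reyes 4, Marcus 4, Espinoza 4, Santos 4 — all ≤ 4.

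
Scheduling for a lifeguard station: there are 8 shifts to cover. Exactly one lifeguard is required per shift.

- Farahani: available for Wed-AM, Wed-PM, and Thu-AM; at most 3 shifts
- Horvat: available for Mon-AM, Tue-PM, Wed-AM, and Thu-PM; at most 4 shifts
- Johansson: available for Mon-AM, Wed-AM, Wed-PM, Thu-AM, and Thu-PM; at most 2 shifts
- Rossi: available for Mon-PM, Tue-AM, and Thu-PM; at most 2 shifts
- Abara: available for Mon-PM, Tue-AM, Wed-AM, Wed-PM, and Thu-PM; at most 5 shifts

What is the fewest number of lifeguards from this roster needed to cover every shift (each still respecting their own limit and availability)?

3

8 slots to fill and no one can take more than 5, so at least ⌈8/5⌉ = 2 lifeguards are needed.
Shifts {Mon-PM, Tue-PM, Thu-AM} need 3 slots, but among the lifeguards available for them (Farahani, Horvat, Johansson, Rossi, and Abara) any 2 together supply at most 2. So 2 lifeguards are not enough.
Farahani, Horvat, and Rossi alone can cover everything: Mon-AM→Horvat, Mon-PM→Rossi, Tue-AM→Rossi, Tue-PM→Horvat, Wed-AM→Farahani, Wed-PM→Farahani, Thu-AM→Farahani, Thu-PM→Horvat.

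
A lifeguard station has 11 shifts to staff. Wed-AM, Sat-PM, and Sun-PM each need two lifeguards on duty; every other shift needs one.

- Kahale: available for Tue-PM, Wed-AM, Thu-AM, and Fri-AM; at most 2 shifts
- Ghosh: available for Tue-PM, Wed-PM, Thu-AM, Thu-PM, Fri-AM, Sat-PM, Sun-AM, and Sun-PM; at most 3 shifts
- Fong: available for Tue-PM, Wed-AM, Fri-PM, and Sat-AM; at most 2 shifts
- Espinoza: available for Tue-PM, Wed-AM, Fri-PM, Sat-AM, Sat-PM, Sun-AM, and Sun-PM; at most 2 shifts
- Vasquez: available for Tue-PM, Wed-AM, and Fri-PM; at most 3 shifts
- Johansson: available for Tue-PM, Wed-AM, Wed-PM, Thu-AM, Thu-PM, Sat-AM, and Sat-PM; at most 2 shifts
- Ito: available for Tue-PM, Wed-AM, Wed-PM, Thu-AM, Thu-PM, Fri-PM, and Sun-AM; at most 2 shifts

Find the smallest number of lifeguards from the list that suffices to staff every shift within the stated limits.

6

14 slots to fill and no one can take more than 3, so at least ⌈14/3⌉ = 5 lifeguards are needed.
Any 5 lifeguards together have capacity at most 3+3+2+2+2 = 12 < 14 slots, so 5 can never suffice.
Kahale, Ghosh, Fong, Espinoza, Vasquez, and Johansson alone can cover everything: Tue-PM→Vasquez, Wed-AM→Fong+Vasquez, Wed-PM→Ghosh, Thu-AM→Kahale, Thu-PM→Johansson, Fri-AM→Kahale, Fri-PM→Vasquez, Sat-AM→Fong, Sat-PM→Espinoza+Johansson, Sun-AM→Ghosh, Sun-PM→Ghosh+Espinoza.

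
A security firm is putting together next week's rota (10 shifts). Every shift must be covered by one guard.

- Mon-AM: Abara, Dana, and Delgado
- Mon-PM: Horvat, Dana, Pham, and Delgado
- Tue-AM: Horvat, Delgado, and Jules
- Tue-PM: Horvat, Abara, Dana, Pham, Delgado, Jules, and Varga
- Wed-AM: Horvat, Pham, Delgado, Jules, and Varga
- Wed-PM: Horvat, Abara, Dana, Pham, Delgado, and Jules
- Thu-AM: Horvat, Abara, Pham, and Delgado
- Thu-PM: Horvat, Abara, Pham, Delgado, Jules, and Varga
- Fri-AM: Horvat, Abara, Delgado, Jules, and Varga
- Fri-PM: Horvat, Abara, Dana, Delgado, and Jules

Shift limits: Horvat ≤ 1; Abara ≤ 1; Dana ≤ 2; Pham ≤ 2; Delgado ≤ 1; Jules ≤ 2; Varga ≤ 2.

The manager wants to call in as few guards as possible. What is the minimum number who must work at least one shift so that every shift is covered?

6

10 slots to fill and no one can take more than 2, so at least ⌈10/2⌉ = 5 guards are needed.
Any 5 guards together have capacity at most 2+2+2+2+1 = 9 < 10 slots, so 5 can never suffice.
Horvat, Abara, Dana, Pham, Jules, and Varga alone can cover everything: Mon-AM→Abara, Mon-PM→Dana, Tue-AM→Horvat, Tue-PM→Varga, Wed-AM→Pham, Wed-PM→Jules, Thu-AM→Pham, Thu-PM→Varga, Fri-AM→Jules, Fri-PM→Dana.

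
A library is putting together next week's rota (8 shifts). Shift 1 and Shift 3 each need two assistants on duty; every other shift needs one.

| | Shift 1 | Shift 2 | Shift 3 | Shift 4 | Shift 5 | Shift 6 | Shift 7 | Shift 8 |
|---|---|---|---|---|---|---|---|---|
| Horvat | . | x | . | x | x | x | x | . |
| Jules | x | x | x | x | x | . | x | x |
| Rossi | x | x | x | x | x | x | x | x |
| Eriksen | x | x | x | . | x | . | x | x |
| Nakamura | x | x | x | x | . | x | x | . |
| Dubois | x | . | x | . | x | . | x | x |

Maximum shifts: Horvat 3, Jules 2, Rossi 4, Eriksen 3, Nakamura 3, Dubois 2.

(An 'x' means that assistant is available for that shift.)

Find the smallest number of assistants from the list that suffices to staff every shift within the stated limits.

10 slots to fill and no one can take more than 4, so at least ⌈10/4⌉ = 3 assistants are needed.
Horvat, Rossi, and Eriksen alone can cover everything: Shift 1→Rossi+Eriksen, Shift 2→Horvat, Shift 3→Rossi+Eriksen, Shift 4→Horvat, Shift 5→Rossi, Shift 6→Horvat, Shift 7→Eriksen, Shift 8→Rossi.

3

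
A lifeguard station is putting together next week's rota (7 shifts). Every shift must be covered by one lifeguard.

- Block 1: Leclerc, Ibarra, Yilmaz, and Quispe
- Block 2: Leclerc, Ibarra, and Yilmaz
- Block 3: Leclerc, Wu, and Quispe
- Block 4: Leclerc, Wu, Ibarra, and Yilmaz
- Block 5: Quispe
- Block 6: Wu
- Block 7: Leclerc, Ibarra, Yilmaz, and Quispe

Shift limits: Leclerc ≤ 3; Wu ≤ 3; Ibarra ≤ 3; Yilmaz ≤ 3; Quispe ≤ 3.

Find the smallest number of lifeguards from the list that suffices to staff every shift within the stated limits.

3

7 slots to fill and no one can take more than 3, so at least ⌈7/3⌉ = 3 lifeguards are needed.
Leclerc, Wu, and Quispe alone can cover everything: Block 1→Leclerc, Block 2→Leclerc, Block 3→Wu, Block 4→Leclerc, Block 5→Quispe, Block 6→Wu, Block 7→Quispe.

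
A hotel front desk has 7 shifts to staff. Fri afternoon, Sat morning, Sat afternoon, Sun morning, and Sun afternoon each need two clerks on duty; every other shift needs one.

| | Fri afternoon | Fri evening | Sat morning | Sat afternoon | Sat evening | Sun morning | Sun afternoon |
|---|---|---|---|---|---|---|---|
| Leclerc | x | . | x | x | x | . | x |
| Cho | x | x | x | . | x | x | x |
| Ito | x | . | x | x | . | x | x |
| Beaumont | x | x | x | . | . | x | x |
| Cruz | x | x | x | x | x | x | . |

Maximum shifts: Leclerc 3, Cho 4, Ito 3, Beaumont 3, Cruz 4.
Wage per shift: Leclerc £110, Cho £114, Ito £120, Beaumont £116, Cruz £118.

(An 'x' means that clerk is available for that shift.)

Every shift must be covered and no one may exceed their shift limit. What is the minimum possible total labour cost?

Picking the cheapest available clerk for each shift independently would cost £1354, but that ignores the shift limits.
An optimal schedule: Fri afternoon→Cho+Beaumont, Fri evening→Cho, Sat morning→Beaumont+Cruz, Sat afternoon→Leclerc+Cruz, Sat evening→Leclerc, Sun morning→Cho+Beaumont, Sun afternoon→Leclerc+Cho.
Total: 114 + 116 + 114 + 116 + 118 + 110 + 118 + 110 + 114 + 116 + 110 + 114 = £1370.

£1370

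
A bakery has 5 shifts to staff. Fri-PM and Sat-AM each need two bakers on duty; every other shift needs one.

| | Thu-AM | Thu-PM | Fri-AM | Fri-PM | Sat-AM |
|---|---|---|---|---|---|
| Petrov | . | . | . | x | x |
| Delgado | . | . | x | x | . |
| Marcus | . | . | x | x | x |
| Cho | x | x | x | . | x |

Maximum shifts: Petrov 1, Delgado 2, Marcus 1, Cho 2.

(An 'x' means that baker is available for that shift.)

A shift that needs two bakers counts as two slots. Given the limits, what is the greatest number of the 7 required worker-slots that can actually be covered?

6

Total capacity across all bakers is 1+2+1+2 = 6, and 7 slots are needed, so at most 6 can be filled.
An assignment achieving 6: Thu-AM→Cho, Thu-PM→Cho, Fri-AM→Delgado, Fri-PM→Petrov+Delgado, Sat-AM→Marcus.
Loads: Petrov 1/1, Delgado 2/2, Marcus 1/1, Cho 2/2.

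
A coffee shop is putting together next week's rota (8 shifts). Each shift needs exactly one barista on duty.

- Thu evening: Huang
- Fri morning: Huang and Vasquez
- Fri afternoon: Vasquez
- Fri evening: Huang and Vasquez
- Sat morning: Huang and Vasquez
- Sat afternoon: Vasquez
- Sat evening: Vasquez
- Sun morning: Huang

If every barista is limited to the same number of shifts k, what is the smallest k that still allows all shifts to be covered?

4

With 2 baristas and 8 worker-slots to fill, someone must work at least ⌈8/2⌉ = 4 shifts, so k ≥ 4.
k = 4 works: Thu evening→Huang, Fri morning→Huang, Fri afternoon→Vasquez, Fri evening→Huang, Sat morning→Vasquez, Sat afternoon→Vasquez, Sat evening→Vasquez, Sun morning→Huang.
Loads: Huang 4, Vasquez 4 — all ≤ 4.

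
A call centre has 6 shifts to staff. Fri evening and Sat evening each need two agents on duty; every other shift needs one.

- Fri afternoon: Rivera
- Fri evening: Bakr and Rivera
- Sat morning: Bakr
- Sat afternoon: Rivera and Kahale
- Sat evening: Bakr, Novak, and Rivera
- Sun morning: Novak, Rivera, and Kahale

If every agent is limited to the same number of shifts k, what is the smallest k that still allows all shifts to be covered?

With 4 agents and 8 worker-slots to fill, someone must work at least ⌈8/4⌉ = 2 shifts, so k ≥ 2.
k = 2 fails: Shifts {Fri afternoon, Fri evening, Sat morning, Sat evening} need 6 worker-slots in total, but the agents available for any of those shifts (Bakr, Novak, and Rivera) can supply at most 5 among them. So no valid schedule exists.
k = 3 works: Fri afternoon→Rivera, Fri evening→Bakr+Rivera, Sat morning→Bakr, Sat afternoon→Rivera, Sat evening→Bakr+Novak, Sun morning→Novak.
Loads: Bakr 3, Novak 2, Rivera 3, Kahale 0 — all ≤ 3.

3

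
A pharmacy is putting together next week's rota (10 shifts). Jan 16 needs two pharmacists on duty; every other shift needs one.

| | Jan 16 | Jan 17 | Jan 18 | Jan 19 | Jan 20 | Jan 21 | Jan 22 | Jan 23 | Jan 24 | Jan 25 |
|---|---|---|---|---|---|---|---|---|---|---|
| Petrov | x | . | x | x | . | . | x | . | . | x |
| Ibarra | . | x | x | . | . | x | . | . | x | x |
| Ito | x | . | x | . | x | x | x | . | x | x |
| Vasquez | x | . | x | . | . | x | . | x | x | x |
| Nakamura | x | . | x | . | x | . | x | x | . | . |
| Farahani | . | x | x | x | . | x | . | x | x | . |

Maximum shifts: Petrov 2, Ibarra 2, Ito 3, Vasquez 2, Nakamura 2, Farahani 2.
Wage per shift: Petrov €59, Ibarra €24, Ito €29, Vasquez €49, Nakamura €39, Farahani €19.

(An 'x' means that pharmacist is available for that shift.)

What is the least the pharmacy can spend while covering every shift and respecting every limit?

Picking the cheapest available pharmacist for each shift independently would cost €264, but that ignores the shift limits.
An optimal schedule: Jan 16→Nakamura+Vasquez, Jan 17→Farahani, Jan 18→Vasquez, Jan 19→Farahani, Jan 20→Ito, Jan 21→Ibarra, Jan 22→Ito, Jan 23→Nakamura, Jan 24→Ibarra, Jan 25→Ito.
Total: 39 + 49 + 19 + 49 + 19 + 29 + 24 + 29 + 39 + 24 + 29 = €349.

€349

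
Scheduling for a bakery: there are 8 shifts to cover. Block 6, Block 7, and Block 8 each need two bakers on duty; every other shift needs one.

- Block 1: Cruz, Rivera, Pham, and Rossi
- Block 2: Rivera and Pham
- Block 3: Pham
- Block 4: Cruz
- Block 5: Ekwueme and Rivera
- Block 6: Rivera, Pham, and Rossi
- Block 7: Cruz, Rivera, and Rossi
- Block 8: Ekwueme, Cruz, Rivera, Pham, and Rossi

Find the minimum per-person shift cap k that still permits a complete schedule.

With 5 bakers and 11 worker-slots to fill, someone must work at least ⌈11/5⌉ = 3 shifts, so k ≥ 3.
k = 3 works: Block 1→Cruz, Block 2→Rivera, Block 3→Pham, Block 4→Cruz, Block 5→Ekwueme, Block 6→Rivera+Pham, Block 7→Cruz+Rivera, Block 8→Ekwueme+Pham.
Loads: Ekwueme 2, Cruz 3, Rivera 3, Pham 3, Rossi 0 — all ≤ 3.

3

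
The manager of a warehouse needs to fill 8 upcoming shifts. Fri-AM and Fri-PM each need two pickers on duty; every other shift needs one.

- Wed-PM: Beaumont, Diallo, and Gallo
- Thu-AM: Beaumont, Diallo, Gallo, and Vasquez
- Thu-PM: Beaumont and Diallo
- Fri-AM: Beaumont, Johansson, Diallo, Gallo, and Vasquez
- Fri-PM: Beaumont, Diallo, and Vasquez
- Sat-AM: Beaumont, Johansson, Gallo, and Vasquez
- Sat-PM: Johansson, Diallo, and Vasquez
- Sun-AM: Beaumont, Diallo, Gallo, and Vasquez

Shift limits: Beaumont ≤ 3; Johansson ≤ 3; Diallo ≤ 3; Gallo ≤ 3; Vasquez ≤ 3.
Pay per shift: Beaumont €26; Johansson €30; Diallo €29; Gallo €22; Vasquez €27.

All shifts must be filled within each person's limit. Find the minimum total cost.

€254

Picking the cheapest available picker for each shift independently would cost €242, but that ignores the shift limits.
An optimal schedule: Wed-PM→Gallo, Thu-AM→Gallo, Thu-PM→Beaumont, Fri-AM→Vasquez+Diallo, Fri-PM→Beaumont+Vasquez, Sat-AM→Gallo, Sat-PM→Vasquez, Sun-AM→Beaumont.
Total: 22 + 22 + 26 + 27 + 29 + 26 + 27 + 22 + 27 + 26 = €254.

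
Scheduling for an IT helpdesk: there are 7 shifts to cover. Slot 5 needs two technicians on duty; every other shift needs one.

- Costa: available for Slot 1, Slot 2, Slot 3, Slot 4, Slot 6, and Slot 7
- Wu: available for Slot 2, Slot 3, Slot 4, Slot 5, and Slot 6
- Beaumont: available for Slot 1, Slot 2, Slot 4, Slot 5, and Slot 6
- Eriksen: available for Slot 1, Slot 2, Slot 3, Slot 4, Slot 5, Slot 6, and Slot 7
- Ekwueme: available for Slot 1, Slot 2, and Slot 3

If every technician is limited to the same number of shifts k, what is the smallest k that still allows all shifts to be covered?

With 5 technicians and 8 worker-slots to fill, someone must work at least ⌈8/5⌉ = 2 shifts, so k ≥ 2.
k = 2 works: Slot 1→Costa, Slot 2→Eriksen, Slot 3→Wu, Slot 4→Beaumont, Slot 5→Wu+Beaumont, Slot 6→Eriksen, Slot 7→Costa.
Loads: Costa 2, Wu 2, Beaumont 2, Eriksen 2, Ekwueme 0 — all ≤ 2.

2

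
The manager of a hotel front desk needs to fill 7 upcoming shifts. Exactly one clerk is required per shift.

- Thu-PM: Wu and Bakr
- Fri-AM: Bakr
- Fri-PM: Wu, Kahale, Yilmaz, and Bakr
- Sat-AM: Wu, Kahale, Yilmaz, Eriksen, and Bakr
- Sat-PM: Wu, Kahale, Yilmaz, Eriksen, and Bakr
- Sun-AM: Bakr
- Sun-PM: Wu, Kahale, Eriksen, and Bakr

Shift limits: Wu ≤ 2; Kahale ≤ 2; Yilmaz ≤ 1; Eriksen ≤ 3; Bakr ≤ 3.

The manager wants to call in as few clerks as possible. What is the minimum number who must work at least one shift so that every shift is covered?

7 slots to fill and no one can take more than 3, so at least ⌈7/3⌉ = 3 clerks are needed.
Wu, Kahale, and Bakr alone can cover everything: Thu-PM→Wu, Fri-AM→Bakr, Fri-PM→Wu, Sat-AM→Kahale, Sat-PM→Kahale, Sun-AM→Bakr, Sun-PM→Bakr.

3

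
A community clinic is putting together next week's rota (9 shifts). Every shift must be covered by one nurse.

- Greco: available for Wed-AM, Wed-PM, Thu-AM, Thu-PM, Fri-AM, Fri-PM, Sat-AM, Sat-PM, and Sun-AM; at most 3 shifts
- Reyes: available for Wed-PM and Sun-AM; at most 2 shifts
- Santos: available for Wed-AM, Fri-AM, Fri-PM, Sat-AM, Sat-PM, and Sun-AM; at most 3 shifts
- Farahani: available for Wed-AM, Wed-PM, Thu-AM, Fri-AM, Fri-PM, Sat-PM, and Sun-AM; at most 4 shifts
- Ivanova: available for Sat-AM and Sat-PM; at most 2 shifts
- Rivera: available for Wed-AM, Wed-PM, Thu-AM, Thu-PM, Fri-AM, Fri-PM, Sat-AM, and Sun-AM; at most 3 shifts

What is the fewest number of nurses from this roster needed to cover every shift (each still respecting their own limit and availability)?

3

9 slots to fill and no one can take more than 4, so at least ⌈9/4⌉ = 3 nurses are needed.
Greco, Reyes, and Farahani alone can cover everything: Wed-AM→Greco, Wed-PM→Reyes, Thu-AM→Farahani, Thu-PM→Greco, Fri-AM→Farahani, Fri-PM→Farahani, Sat-AM→Greco, Sat-PM→Farahani, Sun-AM→Reyes.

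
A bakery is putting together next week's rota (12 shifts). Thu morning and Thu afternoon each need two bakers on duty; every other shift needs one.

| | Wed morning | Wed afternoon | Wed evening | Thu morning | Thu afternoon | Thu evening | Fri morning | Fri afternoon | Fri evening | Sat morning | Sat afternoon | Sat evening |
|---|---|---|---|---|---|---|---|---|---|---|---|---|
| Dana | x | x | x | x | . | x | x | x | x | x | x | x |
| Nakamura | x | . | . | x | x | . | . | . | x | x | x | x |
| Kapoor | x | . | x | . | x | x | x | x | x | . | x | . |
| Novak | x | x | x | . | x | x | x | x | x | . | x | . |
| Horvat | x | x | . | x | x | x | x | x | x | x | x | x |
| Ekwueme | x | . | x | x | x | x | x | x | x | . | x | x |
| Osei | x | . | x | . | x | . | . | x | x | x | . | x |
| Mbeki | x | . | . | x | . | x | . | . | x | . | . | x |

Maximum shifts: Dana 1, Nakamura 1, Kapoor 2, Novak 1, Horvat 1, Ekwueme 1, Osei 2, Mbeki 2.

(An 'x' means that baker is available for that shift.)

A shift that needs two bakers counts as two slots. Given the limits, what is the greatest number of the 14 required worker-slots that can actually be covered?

11

Total capacity across all bakers is 1+1+2+1+1+1+2+2 = 11, and 14 slots are needed, so at most 11 can be filled.
An assignment achieving 11: Wed afternoon→Dana, Wed evening→Kapoor, Thu morning→Horvat+Ekwueme, Thu afternoon→Novak+Osei, Thu evening→Mbeki, Fri morning→Kapoor, Fri afternoon→Osei, Sat morning→Nakamura, Sat evening→Mbeki.
Loads: Dana 1/1, Nakamura 1/1, Kapoor 2/2, Novak 1/1, Horvat 1/1, Ekwueme 1/1, Osei 2/2, Mbeki 2/2.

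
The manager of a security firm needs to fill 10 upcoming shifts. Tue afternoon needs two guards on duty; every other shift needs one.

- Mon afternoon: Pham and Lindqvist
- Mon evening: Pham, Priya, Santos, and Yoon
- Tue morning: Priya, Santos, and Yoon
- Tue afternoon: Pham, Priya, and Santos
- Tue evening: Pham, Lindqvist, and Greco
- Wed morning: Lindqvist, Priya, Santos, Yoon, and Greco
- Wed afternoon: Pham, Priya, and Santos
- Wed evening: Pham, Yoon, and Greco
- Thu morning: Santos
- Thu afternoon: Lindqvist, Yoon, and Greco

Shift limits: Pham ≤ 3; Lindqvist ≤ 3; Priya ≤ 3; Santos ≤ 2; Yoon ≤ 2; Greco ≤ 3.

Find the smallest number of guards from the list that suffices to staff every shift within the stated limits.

4

11 slots to fill and no one can take more than 3, so at least ⌈11/3⌉ = 4 guards are needed.
Pham, Lindqvist, Priya, and Santos alone can cover everything: Mon afternoon→Pham, Mon evening→Pham, Tue morning→Priya, Tue afternoon→Priya+Santos, Tue evening→Lindqvist, Wed morning→Lindqvist, Wed afternoon→Priya, Wed evening→Pham, Thu morning→Santos, Thu afternoon→Lindqvist.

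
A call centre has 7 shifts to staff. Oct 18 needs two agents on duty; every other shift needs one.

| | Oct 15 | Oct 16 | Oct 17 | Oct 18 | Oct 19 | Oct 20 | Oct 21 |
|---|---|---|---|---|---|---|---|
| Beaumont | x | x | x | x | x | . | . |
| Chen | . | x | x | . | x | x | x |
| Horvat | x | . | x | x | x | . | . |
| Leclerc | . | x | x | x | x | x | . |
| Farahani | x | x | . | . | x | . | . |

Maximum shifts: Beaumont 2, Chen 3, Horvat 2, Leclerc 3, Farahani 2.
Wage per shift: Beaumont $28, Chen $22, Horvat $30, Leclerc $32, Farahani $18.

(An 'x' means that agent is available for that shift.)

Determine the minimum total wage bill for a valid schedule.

Oct 21 can only be covered by Chen, so that assignment is forced.
Picking the cheapest available agent for each shift independently would cost $178, but that ignores the shift limits.
An optimal schedule: Oct 15→Farahani, Oct 16→Farahani, Oct 17→Chen, Oct 18→Beaumont+Horvat, Oct 19→Beaumont, Oct 20→Chen, Oct 21→Chen.
Total: 18 + 18 + 22 + 28 + 30 + 28 + 22 + 22 = $188.

$188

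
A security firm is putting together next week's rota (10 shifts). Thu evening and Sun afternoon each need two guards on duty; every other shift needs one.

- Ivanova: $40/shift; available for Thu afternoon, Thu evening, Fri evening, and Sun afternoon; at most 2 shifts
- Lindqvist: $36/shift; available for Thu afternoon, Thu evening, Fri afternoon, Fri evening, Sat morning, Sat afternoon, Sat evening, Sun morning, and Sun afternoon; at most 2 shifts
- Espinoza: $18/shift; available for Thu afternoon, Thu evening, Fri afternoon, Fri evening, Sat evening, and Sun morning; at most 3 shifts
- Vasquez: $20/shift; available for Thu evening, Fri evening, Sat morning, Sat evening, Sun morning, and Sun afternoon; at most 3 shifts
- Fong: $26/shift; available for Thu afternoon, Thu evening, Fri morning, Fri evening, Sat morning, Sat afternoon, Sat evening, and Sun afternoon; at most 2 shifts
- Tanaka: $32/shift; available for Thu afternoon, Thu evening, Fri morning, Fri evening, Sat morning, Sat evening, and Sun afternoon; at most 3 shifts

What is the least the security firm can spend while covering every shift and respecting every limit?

$298

Picking the cheapest available guard for each shift independently would cost $246, but that ignores the shift limits.
An optimal schedule: Thu afternoon→Espinoza, Thu evening→Tanaka+Lindqvist, Fri morning→Fong, Fri afternoon→Espinoza, Fri evening→Tanaka, Sat morning→Vasquez, Sat afternoon→Fong, Sat evening→Vasquez, Sun morning→Espinoza, Sun afternoon→Vasquez+Tanaka.
Total: 18 + 32 + 36 + 26 + 18 + 32 + 20 + 26 + 20 + 18 + 20 + 32 = $298.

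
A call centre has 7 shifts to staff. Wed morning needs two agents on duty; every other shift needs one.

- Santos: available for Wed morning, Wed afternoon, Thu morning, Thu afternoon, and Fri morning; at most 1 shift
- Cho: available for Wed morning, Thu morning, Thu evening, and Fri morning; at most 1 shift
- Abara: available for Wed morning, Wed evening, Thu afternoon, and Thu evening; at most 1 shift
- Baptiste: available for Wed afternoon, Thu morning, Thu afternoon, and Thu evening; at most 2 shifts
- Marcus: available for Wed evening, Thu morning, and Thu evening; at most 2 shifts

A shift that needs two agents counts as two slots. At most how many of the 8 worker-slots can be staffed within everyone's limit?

Total capacity across all agents is 1+1+1+2+2 = 7, and 8 slots are needed, so at most 7 can be filled.
An assignment achieving 7: Wed morning→Abara, Wed afternoon→Santos, Wed evening→Marcus, Thu morning→Baptiste, Thu afternoon→Baptiste, Thu evening→Marcus, Fri morning→Cho.
Loads: Santos 1/1, Cho 1/1, Abara 1/1, Baptiste 2/2, Marcus 2/2.

7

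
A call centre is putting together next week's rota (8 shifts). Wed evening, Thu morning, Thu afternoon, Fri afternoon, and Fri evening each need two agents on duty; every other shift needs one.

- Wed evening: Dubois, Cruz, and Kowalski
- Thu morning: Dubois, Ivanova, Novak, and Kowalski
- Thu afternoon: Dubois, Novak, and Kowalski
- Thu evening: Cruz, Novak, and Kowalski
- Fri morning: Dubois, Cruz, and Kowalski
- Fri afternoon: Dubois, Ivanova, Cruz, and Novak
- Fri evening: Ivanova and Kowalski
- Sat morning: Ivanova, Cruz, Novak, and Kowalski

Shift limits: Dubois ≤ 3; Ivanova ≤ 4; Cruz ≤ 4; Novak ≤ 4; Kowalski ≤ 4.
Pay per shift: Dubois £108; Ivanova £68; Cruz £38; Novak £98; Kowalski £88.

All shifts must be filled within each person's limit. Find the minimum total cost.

£874

Fri evening can only be covered by Ivanova and Kowalski, so that assignment is forced.
Picking the cheapest available agent for each shift independently would cost £844, but that ignores the shift limits.
An optimal schedule: Wed evening→Cruz+Kowalski, Thu morning→Ivanova+Kowalski, Thu afternoon→Kowalski+Novak, Thu evening→Cruz, Fri morning→Cruz, Fri afternoon→Cruz+Ivanova, Fri evening→Ivanova+Kowalski, Sat morning→Ivanova.
Total: 38 + 88 + 68 + 88 + 88 + 98 + 38 + 38 + 38 + 68 + 68 + 88 + 68 = £874.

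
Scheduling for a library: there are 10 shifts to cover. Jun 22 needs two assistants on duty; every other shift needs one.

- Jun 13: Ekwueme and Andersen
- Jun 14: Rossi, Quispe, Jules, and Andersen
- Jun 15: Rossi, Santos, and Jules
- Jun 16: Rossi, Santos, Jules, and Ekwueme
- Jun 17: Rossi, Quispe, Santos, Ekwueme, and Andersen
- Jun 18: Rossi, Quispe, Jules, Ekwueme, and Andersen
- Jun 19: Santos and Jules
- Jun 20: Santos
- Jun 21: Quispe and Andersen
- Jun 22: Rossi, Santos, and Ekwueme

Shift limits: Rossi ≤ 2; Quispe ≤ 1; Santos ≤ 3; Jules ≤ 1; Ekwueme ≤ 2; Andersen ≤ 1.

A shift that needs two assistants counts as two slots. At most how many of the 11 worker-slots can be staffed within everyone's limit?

10

Total capacity across all assistants is 2+1+3+1+2+1 = 10, and 11 slots are needed, so at most 10 can be filled.
An assignment achieving 10: Jun 13→Ekwueme, Jun 14→Jules, Jun 15→Rossi, Jun 16→Ekwueme, Jun 17→Andersen, Jun 19→Santos, Jun 20→Santos, Jun 21→Quispe, Jun 22→Rossi+Santos.
Loads: Rossi 2/2, Quispe 1/1, Santos 3/3, Jules 1/1, Ekwueme 2/2, Andersen 1/1.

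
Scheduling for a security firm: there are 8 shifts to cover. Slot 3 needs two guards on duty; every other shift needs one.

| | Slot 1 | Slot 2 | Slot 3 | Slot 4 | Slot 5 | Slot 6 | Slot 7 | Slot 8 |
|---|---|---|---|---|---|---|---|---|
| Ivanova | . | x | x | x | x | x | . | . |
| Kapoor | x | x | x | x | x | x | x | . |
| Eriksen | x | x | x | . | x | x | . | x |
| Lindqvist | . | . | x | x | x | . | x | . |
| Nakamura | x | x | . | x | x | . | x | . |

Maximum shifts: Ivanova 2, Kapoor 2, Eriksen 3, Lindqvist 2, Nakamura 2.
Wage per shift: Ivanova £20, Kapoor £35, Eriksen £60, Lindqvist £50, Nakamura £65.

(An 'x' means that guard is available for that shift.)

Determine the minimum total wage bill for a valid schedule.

Slot 8 can only be covered by Eriksen, so that assignment is forced.
Picking the cheapest available guard for each shift independently would cost £265, but that ignores the shift limits.
An optimal schedule: Slot 1→Kapoor, Slot 2→Ivanova, Slot 3→Eriksen+Lindqvist, Slot 4→Lindqvist, Slot 5→Eriksen, Slot 6→Ivanova, Slot 7→Kapoor, Slot 8→Eriksen.
Total: 35 + 20 + 60 + 50 + 50 + 60 + 20 + 35 + 60 = £390.

£390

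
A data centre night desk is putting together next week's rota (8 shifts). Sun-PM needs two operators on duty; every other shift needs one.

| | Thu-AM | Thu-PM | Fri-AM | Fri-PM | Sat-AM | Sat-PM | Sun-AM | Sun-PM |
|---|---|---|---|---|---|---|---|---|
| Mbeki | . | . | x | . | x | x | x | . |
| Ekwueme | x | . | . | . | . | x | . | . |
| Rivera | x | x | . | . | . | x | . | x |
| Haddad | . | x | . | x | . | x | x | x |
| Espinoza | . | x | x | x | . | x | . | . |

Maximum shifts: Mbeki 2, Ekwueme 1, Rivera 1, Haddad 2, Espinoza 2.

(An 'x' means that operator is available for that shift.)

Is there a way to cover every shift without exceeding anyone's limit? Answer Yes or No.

Total capacity is 2+1+1+2+2 = 8 but 9 worker-slots are needed — infeasible.

No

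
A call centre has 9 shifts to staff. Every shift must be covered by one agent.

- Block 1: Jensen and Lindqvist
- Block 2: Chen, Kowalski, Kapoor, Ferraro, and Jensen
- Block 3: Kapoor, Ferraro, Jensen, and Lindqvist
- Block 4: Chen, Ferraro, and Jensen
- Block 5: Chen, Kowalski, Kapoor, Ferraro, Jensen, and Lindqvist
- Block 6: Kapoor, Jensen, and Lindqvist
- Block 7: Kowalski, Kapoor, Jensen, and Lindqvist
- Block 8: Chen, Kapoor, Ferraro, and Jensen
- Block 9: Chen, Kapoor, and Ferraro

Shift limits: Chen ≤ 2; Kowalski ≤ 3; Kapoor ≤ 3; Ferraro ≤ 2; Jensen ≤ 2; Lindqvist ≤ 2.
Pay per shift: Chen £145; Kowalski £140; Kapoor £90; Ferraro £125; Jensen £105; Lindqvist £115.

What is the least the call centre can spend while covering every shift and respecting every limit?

Picking the cheapest available agent for each shift independently would cost £840, but that ignores the shift limits.
An optimal schedule: Block 1→Jensen, Block 2→Ferraro, Block 3→Kapoor, Block 4→Jensen, Block 5→Lindqvist, Block 6→Kapoor, Block 7→Lindqvist, Block 8→Ferraro, Block 9→Kapoor.
Total: 105 + 125 + 90 + 105 + 115 + 90 + 115 + 125 + 90 = £960.

£960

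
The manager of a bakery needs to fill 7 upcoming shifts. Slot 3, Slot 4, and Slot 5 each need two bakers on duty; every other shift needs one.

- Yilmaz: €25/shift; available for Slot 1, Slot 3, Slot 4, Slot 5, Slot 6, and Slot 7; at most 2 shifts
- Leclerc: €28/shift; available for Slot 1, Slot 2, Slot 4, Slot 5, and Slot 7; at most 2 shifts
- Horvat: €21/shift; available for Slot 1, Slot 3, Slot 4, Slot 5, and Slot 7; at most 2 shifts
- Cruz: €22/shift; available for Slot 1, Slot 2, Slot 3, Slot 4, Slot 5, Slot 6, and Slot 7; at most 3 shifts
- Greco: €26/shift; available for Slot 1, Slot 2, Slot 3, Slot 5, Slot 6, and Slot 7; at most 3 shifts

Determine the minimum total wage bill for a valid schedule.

Picking the cheapest available baker for each shift independently would cost €215, but that ignores the shift limits.
An optimal schedule: Slot 1→Horvat, Slot 2→Cruz, Slot 3→Horvat+Greco, Slot 4→Cruz+Yilmaz, Slot 5→Yilmaz+Greco, Slot 6→Cruz, Slot 7→Greco.
Total: 21 + 22 + 21 + 26 + 22 + 25 + 25 + 26 + 22 + 26 = €236.

€236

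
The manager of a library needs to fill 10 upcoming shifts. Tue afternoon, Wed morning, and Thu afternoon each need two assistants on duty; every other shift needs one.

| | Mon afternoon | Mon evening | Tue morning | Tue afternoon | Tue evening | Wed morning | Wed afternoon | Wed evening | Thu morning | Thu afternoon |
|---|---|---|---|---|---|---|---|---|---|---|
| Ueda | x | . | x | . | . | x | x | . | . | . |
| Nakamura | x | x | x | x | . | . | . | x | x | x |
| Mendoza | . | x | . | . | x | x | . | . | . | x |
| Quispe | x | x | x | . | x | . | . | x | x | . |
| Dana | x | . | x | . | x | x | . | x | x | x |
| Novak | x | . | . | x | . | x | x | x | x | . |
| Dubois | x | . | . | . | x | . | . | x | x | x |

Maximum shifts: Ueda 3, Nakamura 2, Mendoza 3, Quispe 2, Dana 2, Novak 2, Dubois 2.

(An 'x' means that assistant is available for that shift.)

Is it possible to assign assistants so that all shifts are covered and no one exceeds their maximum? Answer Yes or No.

Yes

Tue afternoon can only be covered by Nakamura and Novak, so that assignment is forced.
One valid schedule: Mon afternoon→Ueda, Mon evening→Nakamura, Tue morning→Ueda, Tue afternoon→Nakamura+Novak, Tue evening→Mendoza, Wed morning→Mendoza+Dana, Wed afternoon→Ueda, Wed evening→Quispe, Thu morning→Quispe, Thu afternoon→Mendoza+Dana.
Loads: Ueda 3/3, Nakamura 2/2, Mendoza 3/3, Quispe 2/2, Dana 2/2, Novak 1/2, Dubois 0/2 — all within limits.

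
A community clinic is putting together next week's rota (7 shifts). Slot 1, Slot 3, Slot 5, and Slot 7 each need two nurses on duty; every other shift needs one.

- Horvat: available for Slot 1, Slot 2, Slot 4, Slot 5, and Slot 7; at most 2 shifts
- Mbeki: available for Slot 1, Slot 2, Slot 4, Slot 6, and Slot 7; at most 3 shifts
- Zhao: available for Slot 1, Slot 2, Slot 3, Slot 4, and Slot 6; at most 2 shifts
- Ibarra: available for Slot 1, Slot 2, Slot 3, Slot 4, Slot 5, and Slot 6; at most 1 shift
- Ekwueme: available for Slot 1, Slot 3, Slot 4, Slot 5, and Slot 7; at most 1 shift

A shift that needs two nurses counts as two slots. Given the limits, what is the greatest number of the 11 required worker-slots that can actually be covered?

9

Total capacity across all nurses is 2+3+2+1+1 = 9, and 11 slots are needed, so at most 9 can be filled.
An assignment achieving 9: Slot 1→Zhao, Slot 2→Mbeki, Slot 3→Zhao+Ibarra, Slot 5→Horvat+Ekwueme, Slot 6→Mbeki, Slot 7→Horvat+Mbeki.
Loads: Horvat 2/2, Mbeki 3/3, Zhao 2/2, Ibarra 1/1, Ekwueme 1/1.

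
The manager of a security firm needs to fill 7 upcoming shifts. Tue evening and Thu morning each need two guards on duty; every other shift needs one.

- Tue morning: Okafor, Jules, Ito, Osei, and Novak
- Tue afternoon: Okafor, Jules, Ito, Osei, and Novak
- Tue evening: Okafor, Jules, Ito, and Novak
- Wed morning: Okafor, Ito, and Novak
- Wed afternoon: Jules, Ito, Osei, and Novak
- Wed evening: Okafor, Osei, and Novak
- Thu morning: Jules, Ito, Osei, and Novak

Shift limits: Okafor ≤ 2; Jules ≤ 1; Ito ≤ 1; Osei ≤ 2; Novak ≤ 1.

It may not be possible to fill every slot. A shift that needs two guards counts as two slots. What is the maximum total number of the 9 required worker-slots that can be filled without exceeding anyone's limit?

7

Total capacity across all guards is 2+1+1+2+1 = 7, and 9 slots are needed, so at most 7 can be filled.
An assignment achieving 7: Tue evening→Jules+Ito, Wed morning→Okafor, Wed afternoon→Osei, Wed evening→Okafor, Thu morning→Osei+Novak.
Loads: Okafor 2/2, Jules 1/1, Ito 1/1, Osei 2/2, Novak 1/1.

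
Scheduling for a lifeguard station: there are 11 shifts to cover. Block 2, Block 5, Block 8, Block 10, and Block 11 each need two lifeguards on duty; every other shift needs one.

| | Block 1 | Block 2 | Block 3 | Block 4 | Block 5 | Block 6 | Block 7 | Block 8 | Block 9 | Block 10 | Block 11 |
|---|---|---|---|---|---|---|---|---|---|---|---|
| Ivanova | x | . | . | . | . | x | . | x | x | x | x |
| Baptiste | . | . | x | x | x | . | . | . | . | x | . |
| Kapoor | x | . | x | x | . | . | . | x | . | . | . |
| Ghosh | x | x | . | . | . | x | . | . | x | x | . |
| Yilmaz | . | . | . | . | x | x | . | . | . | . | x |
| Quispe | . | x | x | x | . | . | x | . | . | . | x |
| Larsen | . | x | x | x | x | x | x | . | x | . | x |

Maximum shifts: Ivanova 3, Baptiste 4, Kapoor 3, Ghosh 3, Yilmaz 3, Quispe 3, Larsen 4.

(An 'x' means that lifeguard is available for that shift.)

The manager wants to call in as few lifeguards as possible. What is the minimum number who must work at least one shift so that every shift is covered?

5

16 slots to fill and no one can take more than 4, so at least ⌈16/4⌉ = 4 lifeguards are needed.
Any 4 lifeguards together have capacity at most 4+4+3+3 = 14 < 16 slots, so 4 can never suffice.
Ivanova, Baptiste, Kapoor, Ghosh, and Larsen alone can cover everything: Block 1→Kapoor, Block 2→Ghosh+Larsen, Block 3→Baptiste, Block 4→Baptiste, Block 5→Baptiste+Larsen, Block 6→Ivanova, Block 7→Larsen, Block 8→Ivanova+Kapoor, Block 9→Ghosh, Block 10→Baptiste+Ghosh, Block 11→Ivanova+Larsen.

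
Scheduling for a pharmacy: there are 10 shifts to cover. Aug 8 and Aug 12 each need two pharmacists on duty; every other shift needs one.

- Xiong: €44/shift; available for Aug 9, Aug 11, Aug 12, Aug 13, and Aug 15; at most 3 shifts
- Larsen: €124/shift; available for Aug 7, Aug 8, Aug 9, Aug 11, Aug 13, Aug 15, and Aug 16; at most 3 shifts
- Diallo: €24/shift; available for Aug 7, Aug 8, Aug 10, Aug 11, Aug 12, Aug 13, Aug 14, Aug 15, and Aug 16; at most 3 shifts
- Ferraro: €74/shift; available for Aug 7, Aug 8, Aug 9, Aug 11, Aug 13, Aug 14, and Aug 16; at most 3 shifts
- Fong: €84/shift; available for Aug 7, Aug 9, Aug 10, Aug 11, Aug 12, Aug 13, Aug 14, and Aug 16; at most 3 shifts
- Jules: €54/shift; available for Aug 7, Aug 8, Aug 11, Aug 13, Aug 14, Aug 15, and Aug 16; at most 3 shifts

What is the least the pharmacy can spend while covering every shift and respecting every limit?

€588

Picking the cheapest available pharmacist for each shift independently would cost €358, but that ignores the shift limits.
An optimal schedule: Aug 7→Jules, Aug 8→Jules+Ferraro, Aug 9→Xiong, Aug 10→Diallo, Aug 11→Ferraro, Aug 12→Diallo+Xiong, Aug 13→Ferraro, Aug 14→Diallo, Aug 15→Xiong, Aug 16→Jules.
Total: 54 + 54 + 74 + 44 + 24 + 74 + 24 + 44 + 74 + 24 + 44 + 54 = €588.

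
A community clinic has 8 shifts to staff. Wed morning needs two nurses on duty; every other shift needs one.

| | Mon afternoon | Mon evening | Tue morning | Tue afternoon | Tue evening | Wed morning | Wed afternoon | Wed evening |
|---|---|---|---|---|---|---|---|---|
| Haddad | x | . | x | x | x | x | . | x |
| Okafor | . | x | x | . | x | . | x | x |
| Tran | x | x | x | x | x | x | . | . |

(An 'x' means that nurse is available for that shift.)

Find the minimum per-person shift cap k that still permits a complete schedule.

With 3 nurses and 9 worker-slots to fill, someone must work at least ⌈9/3⌉ = 3 shifts, so k ≥ 3.
k = 3 works: Mon afternoon→Haddad, Mon evening→Okafor, Tue morning→Tran, Tue afternoon→Haddad, Tue evening→Tran, Wed morning→Haddad+Tran, Wed afternoon→Okafor, Wed evening→Okafor.
Loads: Haddad 3, Okafor 3, Tran 3 — all ≤ 3.

3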